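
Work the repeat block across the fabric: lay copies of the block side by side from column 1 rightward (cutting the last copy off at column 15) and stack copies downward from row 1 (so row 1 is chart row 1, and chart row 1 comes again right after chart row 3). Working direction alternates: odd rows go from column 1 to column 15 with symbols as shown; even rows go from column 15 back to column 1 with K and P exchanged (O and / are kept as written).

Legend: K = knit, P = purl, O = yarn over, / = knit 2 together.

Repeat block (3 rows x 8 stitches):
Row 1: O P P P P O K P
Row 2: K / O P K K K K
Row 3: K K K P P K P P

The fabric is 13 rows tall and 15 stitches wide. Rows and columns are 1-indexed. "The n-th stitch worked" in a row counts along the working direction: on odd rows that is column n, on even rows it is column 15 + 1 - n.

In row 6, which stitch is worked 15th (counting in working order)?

Stitch:
P

Derivation:
Row 6 uses chart row ((6-1) mod 3)+1 = 3. Row 6 is even, so WS.
Chart row 3 tiled across columns 1-15: K K K P P K P P K K K P P K P
WS row: flip the tiled sequence (start at column 15) and apply K<->P; O and / stay.
Row 6 as worked: K P K K P P P K K P K K P P P
Stitch 15 in working order -> P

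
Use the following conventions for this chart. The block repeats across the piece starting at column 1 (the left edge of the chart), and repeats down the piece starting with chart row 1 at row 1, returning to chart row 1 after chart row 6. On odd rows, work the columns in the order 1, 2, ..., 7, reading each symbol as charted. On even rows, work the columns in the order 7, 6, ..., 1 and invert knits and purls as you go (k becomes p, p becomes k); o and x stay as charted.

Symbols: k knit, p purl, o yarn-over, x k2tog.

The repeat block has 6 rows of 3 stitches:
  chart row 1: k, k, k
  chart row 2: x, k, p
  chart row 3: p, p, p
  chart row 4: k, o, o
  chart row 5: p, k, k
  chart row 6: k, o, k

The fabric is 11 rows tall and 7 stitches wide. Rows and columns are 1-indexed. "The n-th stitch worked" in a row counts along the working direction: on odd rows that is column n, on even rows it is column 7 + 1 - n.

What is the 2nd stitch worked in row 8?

Stitch:
k

Derivation:
Row 8: (8-1) mod 6 = 1, so use chart row 2. Even row -> WS.
Chart row 2 tiled across columns 1-7: x k p x k p x
WS: work from column 7 back to column 1 (reverse the tiled row), swapping k<->p (o and x unchanged).
Row 8 as worked: x k p x k p x
Counting 2 along the worked row gives k.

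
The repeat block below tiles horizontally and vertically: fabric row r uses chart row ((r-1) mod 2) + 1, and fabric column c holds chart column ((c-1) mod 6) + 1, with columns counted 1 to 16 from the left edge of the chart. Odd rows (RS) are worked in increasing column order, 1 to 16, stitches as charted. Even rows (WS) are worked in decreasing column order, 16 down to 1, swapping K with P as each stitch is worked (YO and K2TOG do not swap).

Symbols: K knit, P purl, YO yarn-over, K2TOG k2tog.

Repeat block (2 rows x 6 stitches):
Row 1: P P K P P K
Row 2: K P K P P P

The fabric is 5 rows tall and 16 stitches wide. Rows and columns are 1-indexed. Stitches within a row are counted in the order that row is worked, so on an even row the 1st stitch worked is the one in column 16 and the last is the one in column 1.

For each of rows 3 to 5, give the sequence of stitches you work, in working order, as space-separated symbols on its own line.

Row 3: chart row 1, RS - tile across columns 1-16 and work as-is.
Row 4: chart row 2, WS - tiled (columns 1-16): K P K P P P K P K P P P K P K P; work from column 16 back to 1 with K<->P swapped.
Row 5: chart row 1, RS - tile across columns 1-16 and work as-is.

Rows as worked:
P P K P P K P P K P P K P P K P
K P K P K K K P K P K K K P K P
P P K P P K P P K P P K P P K P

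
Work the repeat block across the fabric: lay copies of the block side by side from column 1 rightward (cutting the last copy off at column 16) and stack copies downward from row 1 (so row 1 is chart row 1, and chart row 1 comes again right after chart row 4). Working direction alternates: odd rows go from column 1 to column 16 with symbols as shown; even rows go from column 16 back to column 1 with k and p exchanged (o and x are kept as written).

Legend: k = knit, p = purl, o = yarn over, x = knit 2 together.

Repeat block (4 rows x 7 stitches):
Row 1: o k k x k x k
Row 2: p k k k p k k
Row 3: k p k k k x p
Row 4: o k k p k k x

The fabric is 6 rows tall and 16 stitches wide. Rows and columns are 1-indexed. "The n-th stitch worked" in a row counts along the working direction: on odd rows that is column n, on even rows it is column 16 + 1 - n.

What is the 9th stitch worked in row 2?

== STITCH ==
k

Derivation:
Row 2: (2-1) mod 4 = 1, so use chart row 2. Even row -> WS.
Chart row 2 tiled across columns 1-16: p k k k p k k p k k k p k k p k
Wrong side: read the tiled row from column 16 down to 1 and exchange k with p (leave o, x).
Row 2 as worked: p k p p k p p p k p p k p p p k
The 9th stitch worked is k.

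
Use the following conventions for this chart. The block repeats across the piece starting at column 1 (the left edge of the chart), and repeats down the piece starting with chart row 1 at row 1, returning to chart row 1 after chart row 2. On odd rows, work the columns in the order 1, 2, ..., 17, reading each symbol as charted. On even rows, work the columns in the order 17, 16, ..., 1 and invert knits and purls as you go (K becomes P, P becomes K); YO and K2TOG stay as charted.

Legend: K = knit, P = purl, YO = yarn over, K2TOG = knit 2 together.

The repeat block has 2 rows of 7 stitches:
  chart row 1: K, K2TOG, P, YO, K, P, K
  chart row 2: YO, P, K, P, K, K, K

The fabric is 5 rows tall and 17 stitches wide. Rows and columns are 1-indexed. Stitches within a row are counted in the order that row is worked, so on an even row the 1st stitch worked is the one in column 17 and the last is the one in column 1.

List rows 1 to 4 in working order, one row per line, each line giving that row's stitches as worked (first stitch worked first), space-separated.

Rows as worked:
K K2TOG P YO K P K K K2TOG P YO K P K K K2TOG P
P K YO P P P K P K YO P P P K P K YO
K K2TOG P YO K P K K K2TOG P YO K P K K K2TOG P
P K YO P P P K P K YO P P P K P K YO

Derivation:
Row 1: chart row 1, RS - tile across columns 1-17 and work as-is.
Row 2: chart row 2, WS - tiled (columns 1-17): YO P K P K K K YO P K P K K K YO P K; work from column 17 back to 1 with K<->P swapped.
Row 3: chart row 1, RS - tile across columns 1-17 and work as-is.
Row 4: chart row 2, WS - tiled (columns 1-17): YO P K P K K K YO P K P K K K YO P K; work from column 17 back to 1 with K<->P swapped.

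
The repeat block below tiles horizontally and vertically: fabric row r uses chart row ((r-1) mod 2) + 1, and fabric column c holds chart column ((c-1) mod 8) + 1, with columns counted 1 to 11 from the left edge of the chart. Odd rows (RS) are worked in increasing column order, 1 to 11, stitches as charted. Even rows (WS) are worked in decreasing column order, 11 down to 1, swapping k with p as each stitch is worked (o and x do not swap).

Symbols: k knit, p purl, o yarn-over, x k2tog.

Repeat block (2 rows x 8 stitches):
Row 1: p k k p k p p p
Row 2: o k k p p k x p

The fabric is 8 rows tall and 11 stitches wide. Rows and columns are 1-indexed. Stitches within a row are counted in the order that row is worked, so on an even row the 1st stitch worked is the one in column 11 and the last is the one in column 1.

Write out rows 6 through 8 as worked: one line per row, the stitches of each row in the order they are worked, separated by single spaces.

Row 6: chart row 2, WS - tiled (columns 1-11): o k k p p k x p o k k; work from column 11 back to 1 with k<->p swapped.
Row 7: chart row 1, RS - tile across columns 1-11 and work as-is.
Row 8: chart row 2, WS - tiled (columns 1-11): o k k p p k x p o k k; work from column 11 back to 1 with k<->p swapped.

Result:
p p o k x p k k p p o
p k k p k p p p p k k
p p o k x p k k p p o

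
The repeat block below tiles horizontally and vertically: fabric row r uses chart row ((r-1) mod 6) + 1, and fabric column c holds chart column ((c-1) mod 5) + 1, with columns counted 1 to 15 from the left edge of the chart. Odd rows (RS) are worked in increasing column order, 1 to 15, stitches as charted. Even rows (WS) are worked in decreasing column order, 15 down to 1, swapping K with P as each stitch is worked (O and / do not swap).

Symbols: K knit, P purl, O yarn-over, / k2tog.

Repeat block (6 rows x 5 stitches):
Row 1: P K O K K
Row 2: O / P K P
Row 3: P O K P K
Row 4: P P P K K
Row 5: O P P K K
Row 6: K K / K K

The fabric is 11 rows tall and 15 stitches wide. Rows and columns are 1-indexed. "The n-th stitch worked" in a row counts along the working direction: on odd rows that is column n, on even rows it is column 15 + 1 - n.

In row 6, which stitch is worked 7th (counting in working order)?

For row 6: chart row = ((6-1) mod 6) + 1 = 6; this is a WS (even) row.
Chart row 6 tiled across columns 1-15: K K / K K K K / K K K K / K K
Wrong side: read the tiled row from column 15 down to 1 and exchange K with P (leave O, /).
Row 6 as worked: P P / P P P P / P P P P / P P
Stitch 7 in working order -> P

Stitch:
P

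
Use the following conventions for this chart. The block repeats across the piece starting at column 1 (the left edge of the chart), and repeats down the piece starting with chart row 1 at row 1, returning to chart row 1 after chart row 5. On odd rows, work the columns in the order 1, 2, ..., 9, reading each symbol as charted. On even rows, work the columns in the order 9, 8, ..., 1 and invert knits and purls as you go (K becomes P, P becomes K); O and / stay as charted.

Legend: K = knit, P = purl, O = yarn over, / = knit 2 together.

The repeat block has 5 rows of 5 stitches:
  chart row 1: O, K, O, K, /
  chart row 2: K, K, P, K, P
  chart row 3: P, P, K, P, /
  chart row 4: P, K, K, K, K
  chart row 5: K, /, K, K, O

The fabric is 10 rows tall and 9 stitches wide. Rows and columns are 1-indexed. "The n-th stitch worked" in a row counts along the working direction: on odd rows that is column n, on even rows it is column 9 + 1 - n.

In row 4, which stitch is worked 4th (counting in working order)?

Result:
K

Derivation:
For row 4: chart row = ((4-1) mod 5) + 1 = 4; this is a WS (even) row.
Chart row 4 tiled across columns 1-9: P K K K K P K K K
Wrong side: read the tiled row from column 9 down to 1 and exchange K with P (leave O, /).
Row 4 as worked: P P P K P P P P K
Stitch 4 in working order -> K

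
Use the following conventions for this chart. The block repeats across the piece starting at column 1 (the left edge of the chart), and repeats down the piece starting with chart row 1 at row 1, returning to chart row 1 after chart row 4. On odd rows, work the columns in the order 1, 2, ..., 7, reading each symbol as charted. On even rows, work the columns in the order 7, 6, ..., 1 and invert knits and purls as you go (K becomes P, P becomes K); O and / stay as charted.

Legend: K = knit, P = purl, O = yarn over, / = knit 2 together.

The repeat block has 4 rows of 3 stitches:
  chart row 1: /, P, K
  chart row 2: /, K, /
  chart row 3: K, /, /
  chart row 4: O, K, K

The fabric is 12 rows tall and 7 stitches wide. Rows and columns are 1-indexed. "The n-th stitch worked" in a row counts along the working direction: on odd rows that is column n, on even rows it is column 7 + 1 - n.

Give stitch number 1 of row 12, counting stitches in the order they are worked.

Row 12: (12-1) mod 4 = 3, so use chart row 4. Even row -> WS.
Chart row 4 tiled across columns 1-7: O K K O K K O
WS: work from column 7 back to column 1 (reverse the tiled row), swapping K<->P (O and / unchanged).
Row 12 as worked: O P P O P P O
Stitch 1 in working order -> O

Stitch:
O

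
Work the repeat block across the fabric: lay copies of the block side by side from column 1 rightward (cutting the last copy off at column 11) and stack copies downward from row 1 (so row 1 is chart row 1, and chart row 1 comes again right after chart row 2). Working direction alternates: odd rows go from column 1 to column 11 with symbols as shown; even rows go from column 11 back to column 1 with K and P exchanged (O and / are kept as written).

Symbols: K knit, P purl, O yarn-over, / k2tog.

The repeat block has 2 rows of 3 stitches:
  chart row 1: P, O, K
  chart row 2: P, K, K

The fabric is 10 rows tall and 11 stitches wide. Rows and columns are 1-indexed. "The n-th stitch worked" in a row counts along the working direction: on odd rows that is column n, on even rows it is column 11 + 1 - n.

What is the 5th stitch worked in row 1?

Row 1 uses chart row ((1-1) mod 2)+1 = 1. Row 1 is odd, so RS.
Chart row 1 tiled across columns 1-11: P O K P O K P O K P O
Right side: take the tiled row as-is (worked left to right from column 1).
The 5th stitch worked is O.

Result:
O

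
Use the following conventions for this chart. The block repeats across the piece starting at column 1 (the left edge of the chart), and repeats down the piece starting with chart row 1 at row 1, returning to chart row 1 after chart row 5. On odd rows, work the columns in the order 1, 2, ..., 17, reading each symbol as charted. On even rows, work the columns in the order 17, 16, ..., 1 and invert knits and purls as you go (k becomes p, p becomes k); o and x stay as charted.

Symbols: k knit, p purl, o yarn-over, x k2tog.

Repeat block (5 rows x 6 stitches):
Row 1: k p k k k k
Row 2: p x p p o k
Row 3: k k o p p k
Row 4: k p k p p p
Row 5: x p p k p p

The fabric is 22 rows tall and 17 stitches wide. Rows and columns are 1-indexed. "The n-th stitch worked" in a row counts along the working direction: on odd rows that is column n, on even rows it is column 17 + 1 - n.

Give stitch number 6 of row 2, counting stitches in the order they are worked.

== STITCH ==
p

Derivation:
For row 2: chart row = ((2-1) mod 5) + 1 = 2; this is a WS (even) row.
Chart row 2 tiled across columns 1-17: p x p p o k p x p p o k p x p p o
WS row: flip the tiled sequence (start at column 17) and apply k<->p; o and x stay.
Row 2 as worked: o k k x k p o k k x k p o k k x k
Counting 6 along the worked row gives p.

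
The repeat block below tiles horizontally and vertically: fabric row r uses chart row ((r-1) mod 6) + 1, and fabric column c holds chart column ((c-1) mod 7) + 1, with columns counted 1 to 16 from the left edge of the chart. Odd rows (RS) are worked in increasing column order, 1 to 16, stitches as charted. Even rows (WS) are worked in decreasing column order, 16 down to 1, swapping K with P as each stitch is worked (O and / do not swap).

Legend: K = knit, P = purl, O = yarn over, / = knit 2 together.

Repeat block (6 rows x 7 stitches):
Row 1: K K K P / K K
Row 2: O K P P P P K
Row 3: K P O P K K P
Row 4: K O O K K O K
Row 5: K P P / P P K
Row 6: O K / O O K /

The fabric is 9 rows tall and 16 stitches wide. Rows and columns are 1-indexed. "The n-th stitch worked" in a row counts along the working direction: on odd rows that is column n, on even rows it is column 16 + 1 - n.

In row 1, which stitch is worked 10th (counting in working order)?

Row 1: (1-1) mod 6 = 0, so use chart row 1. Odd row -> RS.
Chart row 1 tiled across columns 1-16: K K K P / K K K K K P / K K K K
RS row: no reversal, no swap; stitch n worked = column n.
Counting 10 along the worked row gives K.

== STITCH ==
K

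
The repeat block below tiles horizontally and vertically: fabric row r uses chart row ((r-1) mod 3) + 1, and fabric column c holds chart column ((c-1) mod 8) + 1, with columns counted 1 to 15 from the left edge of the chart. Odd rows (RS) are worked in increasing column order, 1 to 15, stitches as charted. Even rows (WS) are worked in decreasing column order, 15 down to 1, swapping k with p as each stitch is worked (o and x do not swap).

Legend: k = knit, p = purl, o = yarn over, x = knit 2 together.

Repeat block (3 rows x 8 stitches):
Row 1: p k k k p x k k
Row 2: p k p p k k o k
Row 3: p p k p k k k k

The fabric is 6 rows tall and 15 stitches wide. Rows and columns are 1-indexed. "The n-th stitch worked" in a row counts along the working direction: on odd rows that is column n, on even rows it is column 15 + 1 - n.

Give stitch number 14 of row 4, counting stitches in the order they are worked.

Row 4: (4-1) mod 3 = 0, so use chart row 1. Even row -> WS.
Chart row 1 tiled across columns 1-15: p k k k p x k k p k k k p x k
WS row: flip the tiled sequence (start at column 15) and apply k<->p; o and x stay.
Row 4 as worked: p x k p p p k p p x k p p p k
Stitch 14 in working order -> p

Result:
p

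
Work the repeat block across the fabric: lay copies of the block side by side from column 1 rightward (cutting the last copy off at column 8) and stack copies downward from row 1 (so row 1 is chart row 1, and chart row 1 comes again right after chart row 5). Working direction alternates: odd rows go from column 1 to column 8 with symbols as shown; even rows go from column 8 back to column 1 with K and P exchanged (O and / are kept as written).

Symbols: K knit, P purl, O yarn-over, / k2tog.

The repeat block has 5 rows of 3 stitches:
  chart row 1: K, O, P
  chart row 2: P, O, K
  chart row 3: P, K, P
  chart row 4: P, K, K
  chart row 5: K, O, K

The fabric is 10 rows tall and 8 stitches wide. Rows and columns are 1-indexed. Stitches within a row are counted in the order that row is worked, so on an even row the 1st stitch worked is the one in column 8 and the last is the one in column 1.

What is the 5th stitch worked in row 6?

Result:
P

Derivation:
For row 6: chart row = ((6-1) mod 5) + 1 = 1; this is a WS (even) row.
Chart row 1 tiled across columns 1-8: K O P K O P K O
WS: work from column 8 back to column 1 (reverse the tiled row), swapping K<->P (O and / unchanged).
Row 6 as worked: O P K O P K O P
Stitch 5 in working order -> P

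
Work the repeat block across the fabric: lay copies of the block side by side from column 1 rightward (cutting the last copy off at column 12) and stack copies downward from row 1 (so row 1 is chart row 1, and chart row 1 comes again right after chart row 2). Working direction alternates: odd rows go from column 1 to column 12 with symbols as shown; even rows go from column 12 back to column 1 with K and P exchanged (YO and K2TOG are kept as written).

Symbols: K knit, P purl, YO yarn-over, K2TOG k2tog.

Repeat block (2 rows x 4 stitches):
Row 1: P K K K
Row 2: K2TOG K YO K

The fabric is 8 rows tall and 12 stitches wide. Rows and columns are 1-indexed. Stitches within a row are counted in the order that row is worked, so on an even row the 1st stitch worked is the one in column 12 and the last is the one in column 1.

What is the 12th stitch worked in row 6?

Row 6: (6-1) mod 2 = 1, so use chart row 2. Even row -> WS.
Chart row 2 tiled across columns 1-12: K2TOG K YO K K2TOG K YO K K2TOG K YO K
WS row: flip the tiled sequence (start at column 12) and apply K<->P; YO and K2TOG stay.
Row 6 as worked: P YO P K2TOG P YO P K2TOG P YO P K2TOG
Counting 12 along the worked row gives K2TOG.

== STITCH ==
K2TOG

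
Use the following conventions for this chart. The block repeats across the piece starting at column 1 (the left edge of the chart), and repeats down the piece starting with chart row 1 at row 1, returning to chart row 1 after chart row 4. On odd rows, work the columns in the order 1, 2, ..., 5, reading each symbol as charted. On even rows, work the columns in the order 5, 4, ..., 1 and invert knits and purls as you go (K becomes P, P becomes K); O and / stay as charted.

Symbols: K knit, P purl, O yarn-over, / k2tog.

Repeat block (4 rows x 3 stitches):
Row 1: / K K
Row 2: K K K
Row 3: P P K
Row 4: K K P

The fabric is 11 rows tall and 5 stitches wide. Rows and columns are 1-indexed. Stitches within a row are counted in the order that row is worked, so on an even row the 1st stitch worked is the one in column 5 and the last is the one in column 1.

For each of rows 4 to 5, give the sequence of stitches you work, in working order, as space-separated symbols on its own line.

Row 4: chart row 4, WS - tiled (columns 1-5): K K P K K; work from column 5 back to 1 with K<->P swapped.
Row 5: chart row 1, RS - tile across columns 1-5 and work as-is.

Result:
P P K P P
/ K K / K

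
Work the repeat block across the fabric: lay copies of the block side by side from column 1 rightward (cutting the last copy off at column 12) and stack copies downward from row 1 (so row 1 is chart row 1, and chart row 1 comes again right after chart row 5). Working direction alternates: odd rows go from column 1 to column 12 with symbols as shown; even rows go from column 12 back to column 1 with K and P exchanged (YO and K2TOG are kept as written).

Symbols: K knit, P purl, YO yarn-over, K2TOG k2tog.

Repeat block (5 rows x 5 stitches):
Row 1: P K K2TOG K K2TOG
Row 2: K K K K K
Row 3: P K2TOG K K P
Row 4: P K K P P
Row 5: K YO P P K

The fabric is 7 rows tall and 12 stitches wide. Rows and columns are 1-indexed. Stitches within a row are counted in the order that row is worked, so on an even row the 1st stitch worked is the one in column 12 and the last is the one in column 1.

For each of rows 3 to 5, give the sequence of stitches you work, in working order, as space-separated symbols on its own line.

Row 3: chart row 3, RS - tile across columns 1-12 and work as-is.
Row 4: chart row 4, WS - tiled (columns 1-12): P K K P P P K K P P P K; work from column 12 back to 1 with K<->P swapped.
Row 5: chart row 5, RS - tile across columns 1-12 and work as-is.

== ROWS AS WORKED ==
P K2TOG K K P P K2TOG K K P P K2TOG
P K K K P P K K K P P K
K YO P P K K YO P P K K YO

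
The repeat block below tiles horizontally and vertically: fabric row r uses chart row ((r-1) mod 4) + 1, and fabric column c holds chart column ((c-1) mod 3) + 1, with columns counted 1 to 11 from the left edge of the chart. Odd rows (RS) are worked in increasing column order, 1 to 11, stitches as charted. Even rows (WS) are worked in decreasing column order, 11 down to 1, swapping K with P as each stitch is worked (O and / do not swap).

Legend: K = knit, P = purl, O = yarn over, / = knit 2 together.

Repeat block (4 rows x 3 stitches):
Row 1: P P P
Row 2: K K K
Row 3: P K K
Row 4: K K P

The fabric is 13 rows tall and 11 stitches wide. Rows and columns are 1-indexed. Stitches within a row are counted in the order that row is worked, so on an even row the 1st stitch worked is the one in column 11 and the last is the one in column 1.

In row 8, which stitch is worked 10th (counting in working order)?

Result:
P

Derivation:
For row 8: chart row = ((8-1) mod 4) + 1 = 4; this is a WS (even) row.
Chart row 4 tiled across columns 1-11: K K P K K P K K P K K
Wrong side: read the tiled row from column 11 down to 1 and exchange K with P (leave O, /).
Row 8 as worked: P P K P P K P P K P P
Stitch 10 in working order -> P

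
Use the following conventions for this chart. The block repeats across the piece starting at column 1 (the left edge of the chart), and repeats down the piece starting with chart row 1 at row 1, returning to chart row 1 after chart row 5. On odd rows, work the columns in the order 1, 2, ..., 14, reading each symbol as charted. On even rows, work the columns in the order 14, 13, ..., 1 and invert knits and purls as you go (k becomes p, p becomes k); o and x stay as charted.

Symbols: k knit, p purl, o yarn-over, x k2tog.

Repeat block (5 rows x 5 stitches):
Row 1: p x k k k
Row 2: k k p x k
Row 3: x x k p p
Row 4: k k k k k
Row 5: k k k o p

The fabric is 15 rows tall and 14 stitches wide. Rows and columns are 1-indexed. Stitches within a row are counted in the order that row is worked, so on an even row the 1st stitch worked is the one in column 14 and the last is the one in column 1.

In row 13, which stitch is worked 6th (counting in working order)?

For row 13: chart row = ((13-1) mod 5) + 1 = 3; this is a RS (odd) row.
Chart row 3 tiled across columns 1-14: x x k p p x x k p p x x k p
RS row: no reversal, no swap; stitch n worked = column n.
Stitch 6 in working order -> x

Stitch:
x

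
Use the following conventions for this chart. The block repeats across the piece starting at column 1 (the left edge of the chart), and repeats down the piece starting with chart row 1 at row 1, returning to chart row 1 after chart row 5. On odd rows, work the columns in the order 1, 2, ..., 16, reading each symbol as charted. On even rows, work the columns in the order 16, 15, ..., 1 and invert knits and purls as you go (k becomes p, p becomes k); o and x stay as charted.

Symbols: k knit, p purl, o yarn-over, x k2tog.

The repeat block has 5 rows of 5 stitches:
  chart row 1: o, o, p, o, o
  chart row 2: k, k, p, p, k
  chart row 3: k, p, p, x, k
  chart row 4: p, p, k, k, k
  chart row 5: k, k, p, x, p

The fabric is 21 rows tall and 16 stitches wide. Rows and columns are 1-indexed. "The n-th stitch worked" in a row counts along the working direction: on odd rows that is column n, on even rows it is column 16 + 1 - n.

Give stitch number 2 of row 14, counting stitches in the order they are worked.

Result:
p

Derivation:
Row 14 uses chart row ((14-1) mod 5)+1 = 4. Row 14 is even, so WS.
Chart row 4 tiled across columns 1-16: p p k k k p p k k k p p k k k p
Wrong side: read the tiled row from column 16 down to 1 and exchange k with p (leave o, x).
Row 14 as worked: k p p p k k p p p k k p p p k k
The 2nd stitch worked is p.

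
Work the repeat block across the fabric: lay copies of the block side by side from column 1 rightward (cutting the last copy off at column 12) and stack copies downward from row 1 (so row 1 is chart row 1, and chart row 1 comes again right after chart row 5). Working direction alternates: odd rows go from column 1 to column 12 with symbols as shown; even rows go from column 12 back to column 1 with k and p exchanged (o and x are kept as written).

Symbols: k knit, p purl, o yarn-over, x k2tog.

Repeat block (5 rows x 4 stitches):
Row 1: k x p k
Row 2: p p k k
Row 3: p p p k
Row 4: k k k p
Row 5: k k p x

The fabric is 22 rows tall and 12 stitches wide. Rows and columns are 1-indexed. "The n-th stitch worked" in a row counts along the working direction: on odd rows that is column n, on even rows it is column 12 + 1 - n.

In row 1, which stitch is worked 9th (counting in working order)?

Row 1: (1-1) mod 5 = 0, so use chart row 1. Odd row -> RS.
Chart row 1 tiled across columns 1-12: k x p k k x p k k x p k
RS: work column 1 to column 12, symbols as charted — the tiled row is the row as worked.
Stitch 9 in working order -> k

Stitch:
k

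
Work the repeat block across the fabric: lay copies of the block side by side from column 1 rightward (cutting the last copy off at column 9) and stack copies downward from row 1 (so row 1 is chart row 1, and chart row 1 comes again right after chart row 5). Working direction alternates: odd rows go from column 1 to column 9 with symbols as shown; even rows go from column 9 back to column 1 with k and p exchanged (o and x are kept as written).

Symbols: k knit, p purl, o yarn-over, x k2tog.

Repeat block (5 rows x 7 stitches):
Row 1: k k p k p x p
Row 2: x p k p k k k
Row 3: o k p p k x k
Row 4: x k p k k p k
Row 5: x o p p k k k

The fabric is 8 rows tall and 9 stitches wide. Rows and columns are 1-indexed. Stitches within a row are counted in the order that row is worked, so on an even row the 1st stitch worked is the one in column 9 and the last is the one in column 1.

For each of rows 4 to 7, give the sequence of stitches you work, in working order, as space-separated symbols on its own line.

Row 4: chart row 4, WS - tiled (columns 1-9): x k p k k p k x k; work from column 9 back to 1 with k<->p swapped.
Row 5: chart row 5, RS - tile across columns 1-9 and work as-is.
Row 6: chart row 1, WS - tiled (columns 1-9): k k p k p x p k k; work from column 9 back to 1 with k<->p swapped.
Row 7: chart row 2, RS - tile across columns 1-9 and work as-is.

Rows as worked:
p x p k p p k p x
x o p p k k k x o
p p k x k p k p p
x p k p k k k x p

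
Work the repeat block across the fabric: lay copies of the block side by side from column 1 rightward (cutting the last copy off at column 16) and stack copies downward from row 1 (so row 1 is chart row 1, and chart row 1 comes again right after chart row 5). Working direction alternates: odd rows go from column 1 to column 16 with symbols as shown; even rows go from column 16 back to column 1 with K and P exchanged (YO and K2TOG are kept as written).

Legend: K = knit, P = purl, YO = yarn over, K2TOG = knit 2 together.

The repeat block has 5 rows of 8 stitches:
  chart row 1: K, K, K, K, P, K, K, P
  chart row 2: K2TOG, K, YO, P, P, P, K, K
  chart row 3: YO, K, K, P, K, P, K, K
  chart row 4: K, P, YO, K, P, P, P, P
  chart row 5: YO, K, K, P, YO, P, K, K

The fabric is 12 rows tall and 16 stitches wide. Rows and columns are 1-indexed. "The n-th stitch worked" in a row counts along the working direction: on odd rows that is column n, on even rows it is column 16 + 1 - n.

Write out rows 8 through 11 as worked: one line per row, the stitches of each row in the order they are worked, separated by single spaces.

== ROWS AS WORKED ==
P P K P K P P YO P P K P K P P YO
K P YO K P P P P K P YO K P P P P
P P K YO K P P YO P P K YO K P P YO
K K K K P K K P K K K K P K K P

Derivation:
Row 8: chart row 3, WS - tiled (columns 1-16): YO K K P K P K K YO K K P K P K K; work from column 16 back to 1 with K<->P swapped.
Row 9: chart row 4, RS - tile across columns 1-16 and work as-is.
Row 10: chart row 5, WS - tiled (columns 1-16): YO K K P YO P K K YO K K P YO P K K; work from column 16 back to 1 with K<->P swapped.
Row 11: chart row 1, RS - tile across columns 1-16 and work as-is.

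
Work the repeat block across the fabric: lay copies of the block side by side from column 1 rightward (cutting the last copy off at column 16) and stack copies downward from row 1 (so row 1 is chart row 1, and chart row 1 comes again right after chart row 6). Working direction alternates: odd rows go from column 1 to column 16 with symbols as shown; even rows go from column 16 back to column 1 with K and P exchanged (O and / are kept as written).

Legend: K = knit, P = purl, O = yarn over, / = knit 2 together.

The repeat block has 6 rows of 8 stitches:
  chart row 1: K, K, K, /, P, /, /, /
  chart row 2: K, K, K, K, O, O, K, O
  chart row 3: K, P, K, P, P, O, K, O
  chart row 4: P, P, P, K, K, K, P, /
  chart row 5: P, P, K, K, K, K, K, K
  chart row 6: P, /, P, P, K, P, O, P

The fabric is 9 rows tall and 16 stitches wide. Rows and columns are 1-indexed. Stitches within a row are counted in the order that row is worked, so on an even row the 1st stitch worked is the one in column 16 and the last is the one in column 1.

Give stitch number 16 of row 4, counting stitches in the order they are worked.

Result:
K

Derivation:
Row 4 uses chart row ((4-1) mod 6)+1 = 4. Row 4 is even, so WS.
Chart row 4 tiled across columns 1-16: P P P K K K P / P P P K K K P /
WS: work from column 16 back to column 1 (reverse the tiled row), swapping K<->P (O and / unchanged).
Row 4 as worked: / K P P P K K K / K P P P K K K
The 16th stitch worked is K.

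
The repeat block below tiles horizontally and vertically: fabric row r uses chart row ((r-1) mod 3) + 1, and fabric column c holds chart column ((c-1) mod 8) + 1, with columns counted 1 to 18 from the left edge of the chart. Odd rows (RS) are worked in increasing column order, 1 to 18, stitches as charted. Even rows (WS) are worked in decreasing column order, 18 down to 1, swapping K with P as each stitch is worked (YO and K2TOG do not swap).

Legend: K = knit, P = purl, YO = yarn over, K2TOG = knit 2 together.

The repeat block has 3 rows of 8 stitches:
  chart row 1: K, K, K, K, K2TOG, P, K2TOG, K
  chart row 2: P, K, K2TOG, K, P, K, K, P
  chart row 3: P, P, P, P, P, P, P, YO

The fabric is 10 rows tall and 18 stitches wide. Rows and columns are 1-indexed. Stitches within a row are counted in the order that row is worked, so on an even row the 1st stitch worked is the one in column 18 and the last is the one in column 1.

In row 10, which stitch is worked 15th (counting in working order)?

Stitch:
P

Derivation:
For row 10: chart row = ((10-1) mod 3) + 1 = 1; this is a WS (even) row.
Chart row 1 tiled across columns 1-18: K K K K K2TOG P K2TOG K K K K K K2TOG P K2TOG K K K
WS: work from column 18 back to column 1 (reverse the tiled row), swapping K<->P (YO and K2TOG unchanged).
Row 10 as worked: P P P K2TOG K K2TOG P P P P P K2TOG K K2TOG P P P P
Counting 15 along the worked row gives P.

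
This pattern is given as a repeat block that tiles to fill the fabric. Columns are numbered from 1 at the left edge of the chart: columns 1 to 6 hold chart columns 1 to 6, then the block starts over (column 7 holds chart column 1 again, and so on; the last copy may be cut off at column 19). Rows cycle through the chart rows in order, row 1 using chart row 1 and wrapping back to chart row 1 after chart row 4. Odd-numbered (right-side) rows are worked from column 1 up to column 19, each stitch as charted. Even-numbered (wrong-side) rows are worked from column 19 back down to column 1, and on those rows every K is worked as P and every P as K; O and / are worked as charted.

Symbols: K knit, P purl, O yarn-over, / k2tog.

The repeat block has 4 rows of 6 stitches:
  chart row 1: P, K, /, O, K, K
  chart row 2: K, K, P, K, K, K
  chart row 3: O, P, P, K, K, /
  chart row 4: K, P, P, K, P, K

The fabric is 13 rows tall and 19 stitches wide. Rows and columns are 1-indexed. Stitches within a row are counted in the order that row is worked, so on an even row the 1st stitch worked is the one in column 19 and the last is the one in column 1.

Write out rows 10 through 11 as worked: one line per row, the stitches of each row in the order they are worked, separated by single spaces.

Rows as worked:
P P P P K P P P P P K P P P P P K P P
O P P K K / O P P K K / O P P K K / O

Derivation:
Row 10: chart row 2, WS - tiled (columns 1-19): K K P K K K K K P K K K K K P K K K K; work from column 19 back to 1 with K<->P swapped.
Row 11: chart row 3, RS - tile across columns 1-19 and work as-is.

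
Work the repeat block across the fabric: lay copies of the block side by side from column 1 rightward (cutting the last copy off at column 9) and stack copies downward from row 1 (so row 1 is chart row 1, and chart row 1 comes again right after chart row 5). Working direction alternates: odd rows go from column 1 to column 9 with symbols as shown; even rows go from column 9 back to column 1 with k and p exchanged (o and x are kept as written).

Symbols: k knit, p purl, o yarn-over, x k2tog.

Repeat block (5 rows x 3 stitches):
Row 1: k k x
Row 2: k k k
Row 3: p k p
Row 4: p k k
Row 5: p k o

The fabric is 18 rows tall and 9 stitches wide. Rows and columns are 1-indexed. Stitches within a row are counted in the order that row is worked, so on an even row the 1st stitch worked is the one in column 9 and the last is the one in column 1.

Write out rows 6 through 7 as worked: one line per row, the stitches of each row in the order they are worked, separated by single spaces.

Row 6: chart row 1, WS - tiled (columns 1-9): k k x k k x k k x; work from column 9 back to 1 with k<->p swapped.
Row 7: chart row 2, RS - tile across columns 1-9 and work as-is.

== ROWS AS WORKED ==
x p p x p p x p p
k k k k k k k k k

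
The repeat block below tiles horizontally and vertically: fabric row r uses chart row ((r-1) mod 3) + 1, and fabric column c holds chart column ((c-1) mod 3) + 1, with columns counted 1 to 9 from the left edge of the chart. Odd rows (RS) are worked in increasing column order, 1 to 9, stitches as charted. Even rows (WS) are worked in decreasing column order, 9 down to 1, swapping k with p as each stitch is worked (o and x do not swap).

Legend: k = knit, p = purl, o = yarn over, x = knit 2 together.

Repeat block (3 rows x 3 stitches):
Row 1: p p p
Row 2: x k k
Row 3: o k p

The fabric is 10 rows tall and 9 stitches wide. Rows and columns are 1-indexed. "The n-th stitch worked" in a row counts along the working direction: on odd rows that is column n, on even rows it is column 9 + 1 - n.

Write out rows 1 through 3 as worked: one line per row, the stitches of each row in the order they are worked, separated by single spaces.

Row 1: chart row 1, RS - tile across columns 1-9 and work as-is.
Row 2: chart row 2, WS - tiled (columns 1-9): x k k x k k x k k; work from column 9 back to 1 with k<->p swapped.
Row 3: chart row 3, RS - tile across columns 1-9 and work as-is.

Rows as worked:
p p p p p p p p p
p p x p p x p p x
o k p o k p o k p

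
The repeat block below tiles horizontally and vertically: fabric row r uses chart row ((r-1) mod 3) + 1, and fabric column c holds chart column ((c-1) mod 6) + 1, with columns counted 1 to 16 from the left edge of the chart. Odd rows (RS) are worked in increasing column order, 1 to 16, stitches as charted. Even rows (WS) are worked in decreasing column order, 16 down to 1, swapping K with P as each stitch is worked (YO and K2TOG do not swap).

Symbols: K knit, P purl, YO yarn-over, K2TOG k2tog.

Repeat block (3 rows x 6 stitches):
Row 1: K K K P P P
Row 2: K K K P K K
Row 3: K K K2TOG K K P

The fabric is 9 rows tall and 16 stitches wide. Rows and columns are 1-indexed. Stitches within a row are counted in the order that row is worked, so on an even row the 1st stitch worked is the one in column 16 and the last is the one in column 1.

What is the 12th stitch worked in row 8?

Result:
P

Derivation:
For row 8: chart row = ((8-1) mod 3) + 1 = 2; this is a WS (even) row.
Chart row 2 tiled across columns 1-16: K K K P K K K K K P K K K K K P
Wrong side: read the tiled row from column 16 down to 1 and exchange K with P (leave YO, K2TOG).
Row 8 as worked: K P P P P P K P P P P P K P P P
Counting 12 along the worked row gives P.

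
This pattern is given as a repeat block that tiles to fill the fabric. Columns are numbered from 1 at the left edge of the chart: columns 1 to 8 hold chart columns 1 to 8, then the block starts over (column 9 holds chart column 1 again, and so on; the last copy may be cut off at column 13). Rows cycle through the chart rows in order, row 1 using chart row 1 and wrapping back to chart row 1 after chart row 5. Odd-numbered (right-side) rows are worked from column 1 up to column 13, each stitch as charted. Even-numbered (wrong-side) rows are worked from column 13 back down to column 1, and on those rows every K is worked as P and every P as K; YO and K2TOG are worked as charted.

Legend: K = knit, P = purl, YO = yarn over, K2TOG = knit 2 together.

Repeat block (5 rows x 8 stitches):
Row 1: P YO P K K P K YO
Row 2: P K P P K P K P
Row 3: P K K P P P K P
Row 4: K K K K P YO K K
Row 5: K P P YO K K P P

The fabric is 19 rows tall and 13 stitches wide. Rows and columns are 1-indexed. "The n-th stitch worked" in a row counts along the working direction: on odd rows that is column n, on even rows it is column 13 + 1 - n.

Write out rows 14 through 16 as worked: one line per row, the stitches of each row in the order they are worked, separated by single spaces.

Row 14: chart row 4, WS - tiled (columns 1-13): K K K K P YO K K K K K K P; work from column 13 back to 1 with K<->P swapped.
Row 15: chart row 5, RS - tile across columns 1-13 and work as-is.
Row 16: chart row 1, WS - tiled (columns 1-13): P YO P K K P K YO P YO P K K; work from column 13 back to 1 with K<->P swapped.

Result:
K P P P P P P YO K P P P P
K P P YO K K P P K P P YO K
P P K YO K YO P K P P K YO K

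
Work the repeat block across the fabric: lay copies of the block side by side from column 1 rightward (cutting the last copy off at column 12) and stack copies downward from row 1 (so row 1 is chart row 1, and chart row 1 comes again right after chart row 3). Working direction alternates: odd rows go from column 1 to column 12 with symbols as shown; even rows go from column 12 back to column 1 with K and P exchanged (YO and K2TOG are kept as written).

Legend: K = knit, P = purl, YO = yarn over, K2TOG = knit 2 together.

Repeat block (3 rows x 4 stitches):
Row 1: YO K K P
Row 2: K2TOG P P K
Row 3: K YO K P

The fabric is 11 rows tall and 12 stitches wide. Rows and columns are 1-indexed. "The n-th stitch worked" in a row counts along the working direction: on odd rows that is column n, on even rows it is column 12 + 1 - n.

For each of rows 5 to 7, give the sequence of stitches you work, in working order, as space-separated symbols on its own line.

Row 5: chart row 2, RS - tile across columns 1-12 and work as-is.
Row 6: chart row 3, WS - tiled (columns 1-12): K YO K P K YO K P K YO K P; work from column 12 back to 1 with K<->P swapped.
Row 7: chart row 1, RS - tile across columns 1-12 and work as-is.

Rows as worked:
K2TOG P P K K2TOG P P K K2TOG P P K
K P YO P K P YO P K P YO P
YO K K P YO K K P YO K K P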